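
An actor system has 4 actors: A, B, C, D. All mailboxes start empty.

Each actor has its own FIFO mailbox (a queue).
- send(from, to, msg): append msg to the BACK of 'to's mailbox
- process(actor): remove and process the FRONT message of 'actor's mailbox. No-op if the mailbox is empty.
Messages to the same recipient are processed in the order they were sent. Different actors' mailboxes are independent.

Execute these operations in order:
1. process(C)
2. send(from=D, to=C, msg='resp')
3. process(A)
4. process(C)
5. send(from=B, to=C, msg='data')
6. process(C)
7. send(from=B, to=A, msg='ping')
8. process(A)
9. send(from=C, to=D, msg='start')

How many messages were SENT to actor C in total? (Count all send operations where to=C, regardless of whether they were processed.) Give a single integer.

Answer: 2

Derivation:
After 1 (process(C)): A:[] B:[] C:[] D:[]
After 2 (send(from=D, to=C, msg='resp')): A:[] B:[] C:[resp] D:[]
After 3 (process(A)): A:[] B:[] C:[resp] D:[]
After 4 (process(C)): A:[] B:[] C:[] D:[]
After 5 (send(from=B, to=C, msg='data')): A:[] B:[] C:[data] D:[]
After 6 (process(C)): A:[] B:[] C:[] D:[]
After 7 (send(from=B, to=A, msg='ping')): A:[ping] B:[] C:[] D:[]
After 8 (process(A)): A:[] B:[] C:[] D:[]
After 9 (send(from=C, to=D, msg='start')): A:[] B:[] C:[] D:[start]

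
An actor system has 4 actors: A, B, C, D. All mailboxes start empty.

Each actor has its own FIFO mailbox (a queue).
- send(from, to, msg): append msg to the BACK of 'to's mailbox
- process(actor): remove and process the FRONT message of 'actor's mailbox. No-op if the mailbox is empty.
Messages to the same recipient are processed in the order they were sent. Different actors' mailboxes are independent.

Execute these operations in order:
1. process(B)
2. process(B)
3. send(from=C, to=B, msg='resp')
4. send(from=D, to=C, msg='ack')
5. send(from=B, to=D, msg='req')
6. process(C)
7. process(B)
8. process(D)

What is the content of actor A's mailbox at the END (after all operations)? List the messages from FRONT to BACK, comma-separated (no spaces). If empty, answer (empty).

After 1 (process(B)): A:[] B:[] C:[] D:[]
After 2 (process(B)): A:[] B:[] C:[] D:[]
After 3 (send(from=C, to=B, msg='resp')): A:[] B:[resp] C:[] D:[]
After 4 (send(from=D, to=C, msg='ack')): A:[] B:[resp] C:[ack] D:[]
After 5 (send(from=B, to=D, msg='req')): A:[] B:[resp] C:[ack] D:[req]
After 6 (process(C)): A:[] B:[resp] C:[] D:[req]
After 7 (process(B)): A:[] B:[] C:[] D:[req]
After 8 (process(D)): A:[] B:[] C:[] D:[]

Answer: (empty)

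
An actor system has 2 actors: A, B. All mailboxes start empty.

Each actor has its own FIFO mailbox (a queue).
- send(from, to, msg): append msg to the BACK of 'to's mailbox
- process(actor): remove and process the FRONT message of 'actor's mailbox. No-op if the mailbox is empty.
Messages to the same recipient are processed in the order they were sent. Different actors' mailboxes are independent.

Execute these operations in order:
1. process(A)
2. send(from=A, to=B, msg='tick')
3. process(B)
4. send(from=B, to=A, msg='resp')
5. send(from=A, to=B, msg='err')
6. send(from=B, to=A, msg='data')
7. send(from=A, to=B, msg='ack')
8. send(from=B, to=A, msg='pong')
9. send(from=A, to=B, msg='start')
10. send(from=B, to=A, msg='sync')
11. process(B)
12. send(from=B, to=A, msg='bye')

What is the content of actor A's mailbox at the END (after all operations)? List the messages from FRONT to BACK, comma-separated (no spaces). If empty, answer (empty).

After 1 (process(A)): A:[] B:[]
After 2 (send(from=A, to=B, msg='tick')): A:[] B:[tick]
After 3 (process(B)): A:[] B:[]
After 4 (send(from=B, to=A, msg='resp')): A:[resp] B:[]
After 5 (send(from=A, to=B, msg='err')): A:[resp] B:[err]
After 6 (send(from=B, to=A, msg='data')): A:[resp,data] B:[err]
After 7 (send(from=A, to=B, msg='ack')): A:[resp,data] B:[err,ack]
After 8 (send(from=B, to=A, msg='pong')): A:[resp,data,pong] B:[err,ack]
After 9 (send(from=A, to=B, msg='start')): A:[resp,data,pong] B:[err,ack,start]
After 10 (send(from=B, to=A, msg='sync')): A:[resp,data,pong,sync] B:[err,ack,start]
After 11 (process(B)): A:[resp,data,pong,sync] B:[ack,start]
After 12 (send(from=B, to=A, msg='bye')): A:[resp,data,pong,sync,bye] B:[ack,start]

Answer: resp,data,pong,sync,bye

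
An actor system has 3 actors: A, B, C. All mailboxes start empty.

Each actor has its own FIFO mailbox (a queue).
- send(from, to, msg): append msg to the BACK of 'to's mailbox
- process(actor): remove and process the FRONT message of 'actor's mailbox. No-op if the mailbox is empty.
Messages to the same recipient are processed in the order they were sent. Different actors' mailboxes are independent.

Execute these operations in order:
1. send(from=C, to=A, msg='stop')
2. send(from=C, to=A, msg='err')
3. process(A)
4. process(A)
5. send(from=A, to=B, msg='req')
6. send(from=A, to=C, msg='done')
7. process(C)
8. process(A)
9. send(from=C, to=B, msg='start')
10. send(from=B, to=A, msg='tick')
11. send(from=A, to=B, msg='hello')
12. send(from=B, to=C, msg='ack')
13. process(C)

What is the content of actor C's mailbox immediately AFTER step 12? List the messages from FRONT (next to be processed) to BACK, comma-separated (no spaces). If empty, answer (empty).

After 1 (send(from=C, to=A, msg='stop')): A:[stop] B:[] C:[]
After 2 (send(from=C, to=A, msg='err')): A:[stop,err] B:[] C:[]
After 3 (process(A)): A:[err] B:[] C:[]
After 4 (process(A)): A:[] B:[] C:[]
After 5 (send(from=A, to=B, msg='req')): A:[] B:[req] C:[]
After 6 (send(from=A, to=C, msg='done')): A:[] B:[req] C:[done]
After 7 (process(C)): A:[] B:[req] C:[]
After 8 (process(A)): A:[] B:[req] C:[]
After 9 (send(from=C, to=B, msg='start')): A:[] B:[req,start] C:[]
After 10 (send(from=B, to=A, msg='tick')): A:[tick] B:[req,start] C:[]
After 11 (send(from=A, to=B, msg='hello')): A:[tick] B:[req,start,hello] C:[]
After 12 (send(from=B, to=C, msg='ack')): A:[tick] B:[req,start,hello] C:[ack]

ack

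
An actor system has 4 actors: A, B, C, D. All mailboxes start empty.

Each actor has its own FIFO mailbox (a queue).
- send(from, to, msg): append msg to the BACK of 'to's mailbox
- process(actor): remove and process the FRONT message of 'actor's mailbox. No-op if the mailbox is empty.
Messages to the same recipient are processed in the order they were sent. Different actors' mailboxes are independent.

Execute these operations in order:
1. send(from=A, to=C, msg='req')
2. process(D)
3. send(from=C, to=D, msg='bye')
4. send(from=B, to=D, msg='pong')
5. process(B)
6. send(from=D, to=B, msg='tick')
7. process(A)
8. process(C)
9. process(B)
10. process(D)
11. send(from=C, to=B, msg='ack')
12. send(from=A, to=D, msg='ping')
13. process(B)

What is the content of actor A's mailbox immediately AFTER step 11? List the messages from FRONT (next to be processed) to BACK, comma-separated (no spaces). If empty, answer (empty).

After 1 (send(from=A, to=C, msg='req')): A:[] B:[] C:[req] D:[]
After 2 (process(D)): A:[] B:[] C:[req] D:[]
After 3 (send(from=C, to=D, msg='bye')): A:[] B:[] C:[req] D:[bye]
After 4 (send(from=B, to=D, msg='pong')): A:[] B:[] C:[req] D:[bye,pong]
After 5 (process(B)): A:[] B:[] C:[req] D:[bye,pong]
After 6 (send(from=D, to=B, msg='tick')): A:[] B:[tick] C:[req] D:[bye,pong]
After 7 (process(A)): A:[] B:[tick] C:[req] D:[bye,pong]
After 8 (process(C)): A:[] B:[tick] C:[] D:[bye,pong]
After 9 (process(B)): A:[] B:[] C:[] D:[bye,pong]
After 10 (process(D)): A:[] B:[] C:[] D:[pong]
After 11 (send(from=C, to=B, msg='ack')): A:[] B:[ack] C:[] D:[pong]

(empty)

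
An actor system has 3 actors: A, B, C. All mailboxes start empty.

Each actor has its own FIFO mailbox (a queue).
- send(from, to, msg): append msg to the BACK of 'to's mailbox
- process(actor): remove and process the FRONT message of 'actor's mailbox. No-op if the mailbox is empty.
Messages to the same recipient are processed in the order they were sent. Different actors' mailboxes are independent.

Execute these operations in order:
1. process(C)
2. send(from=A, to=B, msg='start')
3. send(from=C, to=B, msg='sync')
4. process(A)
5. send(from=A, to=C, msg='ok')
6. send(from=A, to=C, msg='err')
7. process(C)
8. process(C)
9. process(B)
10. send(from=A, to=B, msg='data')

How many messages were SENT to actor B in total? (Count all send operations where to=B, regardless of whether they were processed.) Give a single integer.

Answer: 3

Derivation:
After 1 (process(C)): A:[] B:[] C:[]
After 2 (send(from=A, to=B, msg='start')): A:[] B:[start] C:[]
After 3 (send(from=C, to=B, msg='sync')): A:[] B:[start,sync] C:[]
After 4 (process(A)): A:[] B:[start,sync] C:[]
After 5 (send(from=A, to=C, msg='ok')): A:[] B:[start,sync] C:[ok]
After 6 (send(from=A, to=C, msg='err')): A:[] B:[start,sync] C:[ok,err]
After 7 (process(C)): A:[] B:[start,sync] C:[err]
After 8 (process(C)): A:[] B:[start,sync] C:[]
After 9 (process(B)): A:[] B:[sync] C:[]
After 10 (send(from=A, to=B, msg='data')): A:[] B:[sync,data] C:[]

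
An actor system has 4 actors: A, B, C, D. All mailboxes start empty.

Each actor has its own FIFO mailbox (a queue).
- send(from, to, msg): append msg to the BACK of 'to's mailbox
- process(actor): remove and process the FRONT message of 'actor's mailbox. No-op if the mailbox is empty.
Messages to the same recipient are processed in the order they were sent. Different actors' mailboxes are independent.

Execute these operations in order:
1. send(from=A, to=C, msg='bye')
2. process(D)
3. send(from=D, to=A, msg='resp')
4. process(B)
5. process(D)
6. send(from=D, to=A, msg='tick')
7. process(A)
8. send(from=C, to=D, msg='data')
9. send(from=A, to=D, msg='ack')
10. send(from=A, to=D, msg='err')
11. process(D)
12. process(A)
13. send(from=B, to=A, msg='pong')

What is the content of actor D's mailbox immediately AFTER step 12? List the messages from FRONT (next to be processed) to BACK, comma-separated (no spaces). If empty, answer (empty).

After 1 (send(from=A, to=C, msg='bye')): A:[] B:[] C:[bye] D:[]
After 2 (process(D)): A:[] B:[] C:[bye] D:[]
After 3 (send(from=D, to=A, msg='resp')): A:[resp] B:[] C:[bye] D:[]
After 4 (process(B)): A:[resp] B:[] C:[bye] D:[]
After 5 (process(D)): A:[resp] B:[] C:[bye] D:[]
After 6 (send(from=D, to=A, msg='tick')): A:[resp,tick] B:[] C:[bye] D:[]
After 7 (process(A)): A:[tick] B:[] C:[bye] D:[]
After 8 (send(from=C, to=D, msg='data')): A:[tick] B:[] C:[bye] D:[data]
After 9 (send(from=A, to=D, msg='ack')): A:[tick] B:[] C:[bye] D:[data,ack]
After 10 (send(from=A, to=D, msg='err')): A:[tick] B:[] C:[bye] D:[data,ack,err]
After 11 (process(D)): A:[tick] B:[] C:[bye] D:[ack,err]
After 12 (process(A)): A:[] B:[] C:[bye] D:[ack,err]

ack,err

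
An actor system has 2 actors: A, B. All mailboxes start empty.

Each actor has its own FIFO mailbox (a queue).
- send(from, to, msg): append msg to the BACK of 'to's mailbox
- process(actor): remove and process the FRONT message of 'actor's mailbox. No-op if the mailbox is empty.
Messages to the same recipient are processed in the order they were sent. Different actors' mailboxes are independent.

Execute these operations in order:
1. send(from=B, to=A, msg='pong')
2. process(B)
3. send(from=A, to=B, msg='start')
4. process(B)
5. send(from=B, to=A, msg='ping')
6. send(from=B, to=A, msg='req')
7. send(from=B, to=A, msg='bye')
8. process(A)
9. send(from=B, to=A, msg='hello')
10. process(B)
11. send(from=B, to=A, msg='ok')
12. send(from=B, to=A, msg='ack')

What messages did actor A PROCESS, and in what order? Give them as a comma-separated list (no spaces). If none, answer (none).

Answer: pong

Derivation:
After 1 (send(from=B, to=A, msg='pong')): A:[pong] B:[]
After 2 (process(B)): A:[pong] B:[]
After 3 (send(from=A, to=B, msg='start')): A:[pong] B:[start]
After 4 (process(B)): A:[pong] B:[]
After 5 (send(from=B, to=A, msg='ping')): A:[pong,ping] B:[]
After 6 (send(from=B, to=A, msg='req')): A:[pong,ping,req] B:[]
After 7 (send(from=B, to=A, msg='bye')): A:[pong,ping,req,bye] B:[]
After 8 (process(A)): A:[ping,req,bye] B:[]
After 9 (send(from=B, to=A, msg='hello')): A:[ping,req,bye,hello] B:[]
After 10 (process(B)): A:[ping,req,bye,hello] B:[]
After 11 (send(from=B, to=A, msg='ok')): A:[ping,req,bye,hello,ok] B:[]
After 12 (send(from=B, to=A, msg='ack')): A:[ping,req,bye,hello,ok,ack] B:[]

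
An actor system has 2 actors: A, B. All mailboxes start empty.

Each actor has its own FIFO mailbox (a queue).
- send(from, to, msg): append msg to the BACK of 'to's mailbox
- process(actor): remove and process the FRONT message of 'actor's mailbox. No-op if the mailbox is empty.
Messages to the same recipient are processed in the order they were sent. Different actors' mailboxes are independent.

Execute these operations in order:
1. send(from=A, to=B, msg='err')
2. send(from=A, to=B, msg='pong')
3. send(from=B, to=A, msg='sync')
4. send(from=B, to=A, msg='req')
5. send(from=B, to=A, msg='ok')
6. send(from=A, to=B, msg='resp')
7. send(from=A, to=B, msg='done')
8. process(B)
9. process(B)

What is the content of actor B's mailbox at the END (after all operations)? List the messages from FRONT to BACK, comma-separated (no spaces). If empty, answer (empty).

Answer: resp,done

Derivation:
After 1 (send(from=A, to=B, msg='err')): A:[] B:[err]
After 2 (send(from=A, to=B, msg='pong')): A:[] B:[err,pong]
After 3 (send(from=B, to=A, msg='sync')): A:[sync] B:[err,pong]
After 4 (send(from=B, to=A, msg='req')): A:[sync,req] B:[err,pong]
After 5 (send(from=B, to=A, msg='ok')): A:[sync,req,ok] B:[err,pong]
After 6 (send(from=A, to=B, msg='resp')): A:[sync,req,ok] B:[err,pong,resp]
After 7 (send(from=A, to=B, msg='done')): A:[sync,req,ok] B:[err,pong,resp,done]
After 8 (process(B)): A:[sync,req,ok] B:[pong,resp,done]
After 9 (process(B)): A:[sync,req,ok] B:[resp,done]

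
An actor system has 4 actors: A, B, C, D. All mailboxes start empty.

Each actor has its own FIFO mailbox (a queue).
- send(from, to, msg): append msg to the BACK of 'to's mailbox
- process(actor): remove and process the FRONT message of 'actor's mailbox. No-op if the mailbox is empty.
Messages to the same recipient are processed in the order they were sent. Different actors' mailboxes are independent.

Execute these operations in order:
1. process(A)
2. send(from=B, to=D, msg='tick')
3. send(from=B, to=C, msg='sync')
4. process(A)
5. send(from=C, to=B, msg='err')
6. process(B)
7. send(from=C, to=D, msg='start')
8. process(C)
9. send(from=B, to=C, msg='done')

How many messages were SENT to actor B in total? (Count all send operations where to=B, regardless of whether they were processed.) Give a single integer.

After 1 (process(A)): A:[] B:[] C:[] D:[]
After 2 (send(from=B, to=D, msg='tick')): A:[] B:[] C:[] D:[tick]
After 3 (send(from=B, to=C, msg='sync')): A:[] B:[] C:[sync] D:[tick]
After 4 (process(A)): A:[] B:[] C:[sync] D:[tick]
After 5 (send(from=C, to=B, msg='err')): A:[] B:[err] C:[sync] D:[tick]
After 6 (process(B)): A:[] B:[] C:[sync] D:[tick]
After 7 (send(from=C, to=D, msg='start')): A:[] B:[] C:[sync] D:[tick,start]
After 8 (process(C)): A:[] B:[] C:[] D:[tick,start]
After 9 (send(from=B, to=C, msg='done')): A:[] B:[] C:[done] D:[tick,start]

Answer: 1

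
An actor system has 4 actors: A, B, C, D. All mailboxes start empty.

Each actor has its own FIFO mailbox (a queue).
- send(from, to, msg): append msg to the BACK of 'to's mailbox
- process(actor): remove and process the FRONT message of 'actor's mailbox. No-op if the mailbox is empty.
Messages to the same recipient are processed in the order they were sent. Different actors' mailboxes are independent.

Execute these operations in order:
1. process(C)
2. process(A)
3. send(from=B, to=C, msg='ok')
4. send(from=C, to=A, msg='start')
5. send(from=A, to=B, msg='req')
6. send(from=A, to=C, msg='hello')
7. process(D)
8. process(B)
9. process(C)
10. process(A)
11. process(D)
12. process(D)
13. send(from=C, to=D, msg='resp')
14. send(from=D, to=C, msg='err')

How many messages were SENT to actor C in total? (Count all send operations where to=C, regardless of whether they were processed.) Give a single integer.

Answer: 3

Derivation:
After 1 (process(C)): A:[] B:[] C:[] D:[]
After 2 (process(A)): A:[] B:[] C:[] D:[]
After 3 (send(from=B, to=C, msg='ok')): A:[] B:[] C:[ok] D:[]
After 4 (send(from=C, to=A, msg='start')): A:[start] B:[] C:[ok] D:[]
After 5 (send(from=A, to=B, msg='req')): A:[start] B:[req] C:[ok] D:[]
After 6 (send(from=A, to=C, msg='hello')): A:[start] B:[req] C:[ok,hello] D:[]
After 7 (process(D)): A:[start] B:[req] C:[ok,hello] D:[]
After 8 (process(B)): A:[start] B:[] C:[ok,hello] D:[]
After 9 (process(C)): A:[start] B:[] C:[hello] D:[]
After 10 (process(A)): A:[] B:[] C:[hello] D:[]
After 11 (process(D)): A:[] B:[] C:[hello] D:[]
After 12 (process(D)): A:[] B:[] C:[hello] D:[]
After 13 (send(from=C, to=D, msg='resp')): A:[] B:[] C:[hello] D:[resp]
After 14 (send(from=D, to=C, msg='err')): A:[] B:[] C:[hello,err] D:[resp]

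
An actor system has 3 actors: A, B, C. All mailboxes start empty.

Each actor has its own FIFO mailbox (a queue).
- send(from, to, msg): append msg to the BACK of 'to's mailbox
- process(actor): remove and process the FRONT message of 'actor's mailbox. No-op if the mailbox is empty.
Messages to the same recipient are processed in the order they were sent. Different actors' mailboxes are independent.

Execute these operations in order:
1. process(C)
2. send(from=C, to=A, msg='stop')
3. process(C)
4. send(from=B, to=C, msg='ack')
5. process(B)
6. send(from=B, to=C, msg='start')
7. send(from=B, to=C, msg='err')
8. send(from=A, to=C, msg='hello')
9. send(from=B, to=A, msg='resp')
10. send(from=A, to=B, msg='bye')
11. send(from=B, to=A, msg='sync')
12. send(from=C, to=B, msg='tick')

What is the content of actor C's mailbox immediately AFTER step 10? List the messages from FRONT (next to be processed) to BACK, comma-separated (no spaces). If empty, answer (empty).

After 1 (process(C)): A:[] B:[] C:[]
After 2 (send(from=C, to=A, msg='stop')): A:[stop] B:[] C:[]
After 3 (process(C)): A:[stop] B:[] C:[]
After 4 (send(from=B, to=C, msg='ack')): A:[stop] B:[] C:[ack]
After 5 (process(B)): A:[stop] B:[] C:[ack]
After 6 (send(from=B, to=C, msg='start')): A:[stop] B:[] C:[ack,start]
After 7 (send(from=B, to=C, msg='err')): A:[stop] B:[] C:[ack,start,err]
After 8 (send(from=A, to=C, msg='hello')): A:[stop] B:[] C:[ack,start,err,hello]
After 9 (send(from=B, to=A, msg='resp')): A:[stop,resp] B:[] C:[ack,start,err,hello]
After 10 (send(from=A, to=B, msg='bye')): A:[stop,resp] B:[bye] C:[ack,start,err,hello]

ack,start,err,hello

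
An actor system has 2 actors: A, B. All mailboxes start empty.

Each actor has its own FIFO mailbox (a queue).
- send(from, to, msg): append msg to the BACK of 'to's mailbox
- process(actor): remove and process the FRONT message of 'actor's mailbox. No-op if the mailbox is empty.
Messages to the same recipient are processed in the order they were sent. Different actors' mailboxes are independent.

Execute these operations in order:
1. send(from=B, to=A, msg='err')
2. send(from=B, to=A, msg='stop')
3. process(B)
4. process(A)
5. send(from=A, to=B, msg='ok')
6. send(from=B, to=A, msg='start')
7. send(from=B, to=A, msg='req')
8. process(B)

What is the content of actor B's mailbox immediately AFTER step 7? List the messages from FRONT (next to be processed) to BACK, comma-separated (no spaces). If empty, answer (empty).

After 1 (send(from=B, to=A, msg='err')): A:[err] B:[]
After 2 (send(from=B, to=A, msg='stop')): A:[err,stop] B:[]
After 3 (process(B)): A:[err,stop] B:[]
After 4 (process(A)): A:[stop] B:[]
After 5 (send(from=A, to=B, msg='ok')): A:[stop] B:[ok]
After 6 (send(from=B, to=A, msg='start')): A:[stop,start] B:[ok]
After 7 (send(from=B, to=A, msg='req')): A:[stop,start,req] B:[ok]

ok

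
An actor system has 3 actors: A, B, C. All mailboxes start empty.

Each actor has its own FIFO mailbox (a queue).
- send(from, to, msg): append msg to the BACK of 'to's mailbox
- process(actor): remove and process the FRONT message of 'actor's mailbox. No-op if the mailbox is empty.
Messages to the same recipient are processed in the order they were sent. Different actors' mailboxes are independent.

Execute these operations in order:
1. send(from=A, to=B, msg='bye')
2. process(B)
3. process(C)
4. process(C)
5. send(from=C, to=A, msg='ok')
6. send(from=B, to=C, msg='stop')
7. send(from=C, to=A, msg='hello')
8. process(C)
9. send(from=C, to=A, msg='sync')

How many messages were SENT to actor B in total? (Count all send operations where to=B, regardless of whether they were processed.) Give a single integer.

After 1 (send(from=A, to=B, msg='bye')): A:[] B:[bye] C:[]
After 2 (process(B)): A:[] B:[] C:[]
After 3 (process(C)): A:[] B:[] C:[]
After 4 (process(C)): A:[] B:[] C:[]
After 5 (send(from=C, to=A, msg='ok')): A:[ok] B:[] C:[]
After 6 (send(from=B, to=C, msg='stop')): A:[ok] B:[] C:[stop]
After 7 (send(from=C, to=A, msg='hello')): A:[ok,hello] B:[] C:[stop]
After 8 (process(C)): A:[ok,hello] B:[] C:[]
After 9 (send(from=C, to=A, msg='sync')): A:[ok,hello,sync] B:[] C:[]

Answer: 1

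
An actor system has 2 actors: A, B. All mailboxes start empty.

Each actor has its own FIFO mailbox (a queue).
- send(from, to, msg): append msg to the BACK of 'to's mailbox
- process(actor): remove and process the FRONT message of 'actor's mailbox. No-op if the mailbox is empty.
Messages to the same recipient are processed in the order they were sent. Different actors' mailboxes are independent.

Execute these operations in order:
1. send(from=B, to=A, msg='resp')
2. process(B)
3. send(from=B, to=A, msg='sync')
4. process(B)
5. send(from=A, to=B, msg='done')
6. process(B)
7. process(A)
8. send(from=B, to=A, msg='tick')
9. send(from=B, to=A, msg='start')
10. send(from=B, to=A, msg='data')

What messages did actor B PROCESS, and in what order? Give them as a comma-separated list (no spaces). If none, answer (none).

Answer: done

Derivation:
After 1 (send(from=B, to=A, msg='resp')): A:[resp] B:[]
After 2 (process(B)): A:[resp] B:[]
After 3 (send(from=B, to=A, msg='sync')): A:[resp,sync] B:[]
After 4 (process(B)): A:[resp,sync] B:[]
After 5 (send(from=A, to=B, msg='done')): A:[resp,sync] B:[done]
After 6 (process(B)): A:[resp,sync] B:[]
After 7 (process(A)): A:[sync] B:[]
After 8 (send(from=B, to=A, msg='tick')): A:[sync,tick] B:[]
After 9 (send(from=B, to=A, msg='start')): A:[sync,tick,start] B:[]
After 10 (send(from=B, to=A, msg='data')): A:[sync,tick,start,data] B:[]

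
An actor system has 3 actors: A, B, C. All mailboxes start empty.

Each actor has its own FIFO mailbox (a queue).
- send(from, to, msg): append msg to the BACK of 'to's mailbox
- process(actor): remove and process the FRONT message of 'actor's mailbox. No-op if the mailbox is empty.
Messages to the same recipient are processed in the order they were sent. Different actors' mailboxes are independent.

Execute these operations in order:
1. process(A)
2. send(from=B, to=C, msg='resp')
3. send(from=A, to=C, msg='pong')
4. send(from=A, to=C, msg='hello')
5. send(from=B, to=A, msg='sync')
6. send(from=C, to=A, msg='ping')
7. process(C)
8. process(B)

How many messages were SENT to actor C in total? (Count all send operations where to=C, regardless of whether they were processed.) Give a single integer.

After 1 (process(A)): A:[] B:[] C:[]
After 2 (send(from=B, to=C, msg='resp')): A:[] B:[] C:[resp]
After 3 (send(from=A, to=C, msg='pong')): A:[] B:[] C:[resp,pong]
After 4 (send(from=A, to=C, msg='hello')): A:[] B:[] C:[resp,pong,hello]
After 5 (send(from=B, to=A, msg='sync')): A:[sync] B:[] C:[resp,pong,hello]
After 6 (send(from=C, to=A, msg='ping')): A:[sync,ping] B:[] C:[resp,pong,hello]
After 7 (process(C)): A:[sync,ping] B:[] C:[pong,hello]
After 8 (process(B)): A:[sync,ping] B:[] C:[pong,hello]

Answer: 3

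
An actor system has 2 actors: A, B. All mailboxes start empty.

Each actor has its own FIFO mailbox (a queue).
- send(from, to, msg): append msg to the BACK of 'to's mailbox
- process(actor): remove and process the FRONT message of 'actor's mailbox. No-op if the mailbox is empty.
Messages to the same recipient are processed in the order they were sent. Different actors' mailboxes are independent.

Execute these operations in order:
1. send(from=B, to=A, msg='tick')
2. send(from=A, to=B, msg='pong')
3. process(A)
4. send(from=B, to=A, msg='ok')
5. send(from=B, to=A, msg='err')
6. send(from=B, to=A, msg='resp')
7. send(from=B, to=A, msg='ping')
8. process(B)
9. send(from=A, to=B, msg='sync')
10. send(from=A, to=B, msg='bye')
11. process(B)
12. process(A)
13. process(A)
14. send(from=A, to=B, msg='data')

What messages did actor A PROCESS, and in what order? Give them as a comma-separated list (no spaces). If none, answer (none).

Answer: tick,ok,err

Derivation:
After 1 (send(from=B, to=A, msg='tick')): A:[tick] B:[]
After 2 (send(from=A, to=B, msg='pong')): A:[tick] B:[pong]
After 3 (process(A)): A:[] B:[pong]
After 4 (send(from=B, to=A, msg='ok')): A:[ok] B:[pong]
After 5 (send(from=B, to=A, msg='err')): A:[ok,err] B:[pong]
After 6 (send(from=B, to=A, msg='resp')): A:[ok,err,resp] B:[pong]
After 7 (send(from=B, to=A, msg='ping')): A:[ok,err,resp,ping] B:[pong]
After 8 (process(B)): A:[ok,err,resp,ping] B:[]
After 9 (send(from=A, to=B, msg='sync')): A:[ok,err,resp,ping] B:[sync]
After 10 (send(from=A, to=B, msg='bye')): A:[ok,err,resp,ping] B:[sync,bye]
After 11 (process(B)): A:[ok,err,resp,ping] B:[bye]
After 12 (process(A)): A:[err,resp,ping] B:[bye]
After 13 (process(A)): A:[resp,ping] B:[bye]
After 14 (send(from=A, to=B, msg='data')): A:[resp,ping] B:[bye,data]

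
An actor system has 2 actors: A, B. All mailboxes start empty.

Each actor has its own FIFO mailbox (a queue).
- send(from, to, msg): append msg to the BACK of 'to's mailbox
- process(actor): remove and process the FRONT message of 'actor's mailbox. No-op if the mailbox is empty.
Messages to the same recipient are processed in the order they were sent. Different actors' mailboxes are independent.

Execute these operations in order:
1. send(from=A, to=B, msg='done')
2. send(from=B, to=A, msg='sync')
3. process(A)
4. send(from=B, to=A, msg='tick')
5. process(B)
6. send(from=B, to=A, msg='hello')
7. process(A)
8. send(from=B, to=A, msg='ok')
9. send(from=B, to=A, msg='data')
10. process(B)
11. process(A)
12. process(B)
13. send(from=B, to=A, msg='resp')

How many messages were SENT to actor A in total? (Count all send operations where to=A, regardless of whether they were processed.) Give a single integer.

Answer: 6

Derivation:
After 1 (send(from=A, to=B, msg='done')): A:[] B:[done]
After 2 (send(from=B, to=A, msg='sync')): A:[sync] B:[done]
After 3 (process(A)): A:[] B:[done]
After 4 (send(from=B, to=A, msg='tick')): A:[tick] B:[done]
After 5 (process(B)): A:[tick] B:[]
After 6 (send(from=B, to=A, msg='hello')): A:[tick,hello] B:[]
After 7 (process(A)): A:[hello] B:[]
After 8 (send(from=B, to=A, msg='ok')): A:[hello,ok] B:[]
After 9 (send(from=B, to=A, msg='data')): A:[hello,ok,data] B:[]
After 10 (process(B)): A:[hello,ok,data] B:[]
After 11 (process(A)): A:[ok,data] B:[]
After 12 (process(B)): A:[ok,data] B:[]
After 13 (send(from=B, to=A, msg='resp')): A:[ok,data,resp] B:[]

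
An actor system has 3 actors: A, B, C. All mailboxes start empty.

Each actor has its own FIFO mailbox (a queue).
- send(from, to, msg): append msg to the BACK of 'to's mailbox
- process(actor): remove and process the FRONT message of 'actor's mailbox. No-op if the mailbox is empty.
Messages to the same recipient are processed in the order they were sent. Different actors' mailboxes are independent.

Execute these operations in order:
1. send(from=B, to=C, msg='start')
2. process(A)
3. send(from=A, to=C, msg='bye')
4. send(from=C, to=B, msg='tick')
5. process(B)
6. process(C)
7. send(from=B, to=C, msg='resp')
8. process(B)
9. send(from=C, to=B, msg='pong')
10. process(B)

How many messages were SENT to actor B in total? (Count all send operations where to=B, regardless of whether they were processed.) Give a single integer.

Answer: 2

Derivation:
After 1 (send(from=B, to=C, msg='start')): A:[] B:[] C:[start]
After 2 (process(A)): A:[] B:[] C:[start]
After 3 (send(from=A, to=C, msg='bye')): A:[] B:[] C:[start,bye]
After 4 (send(from=C, to=B, msg='tick')): A:[] B:[tick] C:[start,bye]
After 5 (process(B)): A:[] B:[] C:[start,bye]
After 6 (process(C)): A:[] B:[] C:[bye]
After 7 (send(from=B, to=C, msg='resp')): A:[] B:[] C:[bye,resp]
After 8 (process(B)): A:[] B:[] C:[bye,resp]
After 9 (send(from=C, to=B, msg='pong')): A:[] B:[pong] C:[bye,resp]
After 10 (process(B)): A:[] B:[] C:[bye,resp]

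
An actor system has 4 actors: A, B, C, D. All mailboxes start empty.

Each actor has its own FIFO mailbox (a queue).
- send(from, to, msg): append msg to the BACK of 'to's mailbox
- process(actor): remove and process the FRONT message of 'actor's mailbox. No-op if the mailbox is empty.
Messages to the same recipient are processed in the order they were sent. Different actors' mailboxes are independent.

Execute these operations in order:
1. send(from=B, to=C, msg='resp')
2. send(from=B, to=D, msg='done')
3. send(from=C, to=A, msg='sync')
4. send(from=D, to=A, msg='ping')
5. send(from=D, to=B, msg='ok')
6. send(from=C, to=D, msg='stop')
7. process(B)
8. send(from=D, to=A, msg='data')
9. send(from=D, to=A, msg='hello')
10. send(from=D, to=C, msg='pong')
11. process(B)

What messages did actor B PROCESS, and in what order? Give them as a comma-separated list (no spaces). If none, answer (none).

After 1 (send(from=B, to=C, msg='resp')): A:[] B:[] C:[resp] D:[]
After 2 (send(from=B, to=D, msg='done')): A:[] B:[] C:[resp] D:[done]
After 3 (send(from=C, to=A, msg='sync')): A:[sync] B:[] C:[resp] D:[done]
After 4 (send(from=D, to=A, msg='ping')): A:[sync,ping] B:[] C:[resp] D:[done]
After 5 (send(from=D, to=B, msg='ok')): A:[sync,ping] B:[ok] C:[resp] D:[done]
After 6 (send(from=C, to=D, msg='stop')): A:[sync,ping] B:[ok] C:[resp] D:[done,stop]
After 7 (process(B)): A:[sync,ping] B:[] C:[resp] D:[done,stop]
After 8 (send(from=D, to=A, msg='data')): A:[sync,ping,data] B:[] C:[resp] D:[done,stop]
After 9 (send(from=D, to=A, msg='hello')): A:[sync,ping,data,hello] B:[] C:[resp] D:[done,stop]
After 10 (send(from=D, to=C, msg='pong')): A:[sync,ping,data,hello] B:[] C:[resp,pong] D:[done,stop]
After 11 (process(B)): A:[sync,ping,data,hello] B:[] C:[resp,pong] D:[done,stop]

Answer: ok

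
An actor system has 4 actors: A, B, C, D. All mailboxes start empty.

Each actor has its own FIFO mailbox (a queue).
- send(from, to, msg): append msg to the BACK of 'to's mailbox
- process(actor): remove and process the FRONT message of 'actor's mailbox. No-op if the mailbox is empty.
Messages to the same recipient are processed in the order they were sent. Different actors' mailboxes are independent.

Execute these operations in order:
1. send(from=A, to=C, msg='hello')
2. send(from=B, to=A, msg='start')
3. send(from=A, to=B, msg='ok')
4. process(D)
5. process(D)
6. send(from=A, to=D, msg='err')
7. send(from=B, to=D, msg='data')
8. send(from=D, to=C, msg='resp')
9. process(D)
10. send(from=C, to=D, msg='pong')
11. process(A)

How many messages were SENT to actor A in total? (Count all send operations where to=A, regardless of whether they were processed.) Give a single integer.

After 1 (send(from=A, to=C, msg='hello')): A:[] B:[] C:[hello] D:[]
After 2 (send(from=B, to=A, msg='start')): A:[start] B:[] C:[hello] D:[]
After 3 (send(from=A, to=B, msg='ok')): A:[start] B:[ok] C:[hello] D:[]
After 4 (process(D)): A:[start] B:[ok] C:[hello] D:[]
After 5 (process(D)): A:[start] B:[ok] C:[hello] D:[]
After 6 (send(from=A, to=D, msg='err')): A:[start] B:[ok] C:[hello] D:[err]
After 7 (send(from=B, to=D, msg='data')): A:[start] B:[ok] C:[hello] D:[err,data]
After 8 (send(from=D, to=C, msg='resp')): A:[start] B:[ok] C:[hello,resp] D:[err,data]
After 9 (process(D)): A:[start] B:[ok] C:[hello,resp] D:[data]
After 10 (send(from=C, to=D, msg='pong')): A:[start] B:[ok] C:[hello,resp] D:[data,pong]
After 11 (process(A)): A:[] B:[ok] C:[hello,resp] D:[data,pong]

Answer: 1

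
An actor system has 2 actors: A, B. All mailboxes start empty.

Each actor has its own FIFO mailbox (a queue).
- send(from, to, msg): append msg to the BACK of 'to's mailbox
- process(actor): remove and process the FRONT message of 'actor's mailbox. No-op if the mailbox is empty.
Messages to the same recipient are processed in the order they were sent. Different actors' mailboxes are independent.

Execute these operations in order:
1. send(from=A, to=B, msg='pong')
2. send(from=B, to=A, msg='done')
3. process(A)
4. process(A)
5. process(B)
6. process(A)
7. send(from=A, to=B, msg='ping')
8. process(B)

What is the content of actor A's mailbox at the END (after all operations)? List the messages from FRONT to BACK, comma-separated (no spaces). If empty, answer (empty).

After 1 (send(from=A, to=B, msg='pong')): A:[] B:[pong]
After 2 (send(from=B, to=A, msg='done')): A:[done] B:[pong]
After 3 (process(A)): A:[] B:[pong]
After 4 (process(A)): A:[] B:[pong]
After 5 (process(B)): A:[] B:[]
After 6 (process(A)): A:[] B:[]
After 7 (send(from=A, to=B, msg='ping')): A:[] B:[ping]
After 8 (process(B)): A:[] B:[]

Answer: (empty)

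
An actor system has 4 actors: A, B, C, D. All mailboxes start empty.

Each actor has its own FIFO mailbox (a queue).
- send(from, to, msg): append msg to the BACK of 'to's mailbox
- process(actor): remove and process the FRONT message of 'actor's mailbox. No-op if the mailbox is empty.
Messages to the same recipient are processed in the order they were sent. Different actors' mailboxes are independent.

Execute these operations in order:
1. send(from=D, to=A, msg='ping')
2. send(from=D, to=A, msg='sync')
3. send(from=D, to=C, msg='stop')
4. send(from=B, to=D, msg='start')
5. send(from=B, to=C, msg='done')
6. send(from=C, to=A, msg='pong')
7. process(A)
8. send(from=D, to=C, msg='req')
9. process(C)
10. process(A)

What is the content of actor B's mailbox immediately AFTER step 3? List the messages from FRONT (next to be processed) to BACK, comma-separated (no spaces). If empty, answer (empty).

After 1 (send(from=D, to=A, msg='ping')): A:[ping] B:[] C:[] D:[]
After 2 (send(from=D, to=A, msg='sync')): A:[ping,sync] B:[] C:[] D:[]
After 3 (send(from=D, to=C, msg='stop')): A:[ping,sync] B:[] C:[stop] D:[]

(empty)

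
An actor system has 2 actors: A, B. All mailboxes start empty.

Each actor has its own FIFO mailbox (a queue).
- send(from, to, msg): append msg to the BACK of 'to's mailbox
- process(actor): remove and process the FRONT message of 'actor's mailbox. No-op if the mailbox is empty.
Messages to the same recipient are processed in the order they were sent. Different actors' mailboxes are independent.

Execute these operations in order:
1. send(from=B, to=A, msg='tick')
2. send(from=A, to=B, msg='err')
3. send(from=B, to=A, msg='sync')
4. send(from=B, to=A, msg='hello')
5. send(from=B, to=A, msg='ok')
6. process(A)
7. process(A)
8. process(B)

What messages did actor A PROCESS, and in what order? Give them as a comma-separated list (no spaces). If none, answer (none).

Answer: tick,sync

Derivation:
After 1 (send(from=B, to=A, msg='tick')): A:[tick] B:[]
After 2 (send(from=A, to=B, msg='err')): A:[tick] B:[err]
After 3 (send(from=B, to=A, msg='sync')): A:[tick,sync] B:[err]
After 4 (send(from=B, to=A, msg='hello')): A:[tick,sync,hello] B:[err]
After 5 (send(from=B, to=A, msg='ok')): A:[tick,sync,hello,ok] B:[err]
After 6 (process(A)): A:[sync,hello,ok] B:[err]
After 7 (process(A)): A:[hello,ok] B:[err]
After 8 (process(B)): A:[hello,ok] B:[]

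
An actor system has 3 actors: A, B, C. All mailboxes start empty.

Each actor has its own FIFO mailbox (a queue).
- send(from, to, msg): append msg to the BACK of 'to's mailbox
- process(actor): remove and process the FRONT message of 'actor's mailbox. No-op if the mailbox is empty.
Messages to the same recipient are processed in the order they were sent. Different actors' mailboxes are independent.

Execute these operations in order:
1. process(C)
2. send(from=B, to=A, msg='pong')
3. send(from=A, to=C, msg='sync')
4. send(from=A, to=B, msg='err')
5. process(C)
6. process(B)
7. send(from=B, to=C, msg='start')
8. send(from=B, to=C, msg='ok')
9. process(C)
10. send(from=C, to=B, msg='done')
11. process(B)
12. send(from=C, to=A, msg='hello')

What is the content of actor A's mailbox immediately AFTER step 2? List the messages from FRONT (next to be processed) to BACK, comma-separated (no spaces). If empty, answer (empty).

After 1 (process(C)): A:[] B:[] C:[]
After 2 (send(from=B, to=A, msg='pong')): A:[pong] B:[] C:[]

pong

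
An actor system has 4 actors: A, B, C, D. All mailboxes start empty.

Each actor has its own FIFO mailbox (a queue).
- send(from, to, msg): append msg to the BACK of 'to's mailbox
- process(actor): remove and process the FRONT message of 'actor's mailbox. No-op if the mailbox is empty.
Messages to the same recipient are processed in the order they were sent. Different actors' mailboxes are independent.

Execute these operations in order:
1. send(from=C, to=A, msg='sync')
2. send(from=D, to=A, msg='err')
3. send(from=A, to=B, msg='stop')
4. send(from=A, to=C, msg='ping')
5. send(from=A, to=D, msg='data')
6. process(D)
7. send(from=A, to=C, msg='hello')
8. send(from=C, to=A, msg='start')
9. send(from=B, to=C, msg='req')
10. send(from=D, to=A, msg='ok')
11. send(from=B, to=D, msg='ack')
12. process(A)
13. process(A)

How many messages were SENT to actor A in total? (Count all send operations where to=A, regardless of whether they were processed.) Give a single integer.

After 1 (send(from=C, to=A, msg='sync')): A:[sync] B:[] C:[] D:[]
After 2 (send(from=D, to=A, msg='err')): A:[sync,err] B:[] C:[] D:[]
After 3 (send(from=A, to=B, msg='stop')): A:[sync,err] B:[stop] C:[] D:[]
After 4 (send(from=A, to=C, msg='ping')): A:[sync,err] B:[stop] C:[ping] D:[]
After 5 (send(from=A, to=D, msg='data')): A:[sync,err] B:[stop] C:[ping] D:[data]
After 6 (process(D)): A:[sync,err] B:[stop] C:[ping] D:[]
After 7 (send(from=A, to=C, msg='hello')): A:[sync,err] B:[stop] C:[ping,hello] D:[]
After 8 (send(from=C, to=A, msg='start')): A:[sync,err,start] B:[stop] C:[ping,hello] D:[]
After 9 (send(from=B, to=C, msg='req')): A:[sync,err,start] B:[stop] C:[ping,hello,req] D:[]
After 10 (send(from=D, to=A, msg='ok')): A:[sync,err,start,ok] B:[stop] C:[ping,hello,req] D:[]
After 11 (send(from=B, to=D, msg='ack')): A:[sync,err,start,ok] B:[stop] C:[ping,hello,req] D:[ack]
After 12 (process(A)): A:[err,start,ok] B:[stop] C:[ping,hello,req] D:[ack]
After 13 (process(A)): A:[start,ok] B:[stop] C:[ping,hello,req] D:[ack]

Answer: 4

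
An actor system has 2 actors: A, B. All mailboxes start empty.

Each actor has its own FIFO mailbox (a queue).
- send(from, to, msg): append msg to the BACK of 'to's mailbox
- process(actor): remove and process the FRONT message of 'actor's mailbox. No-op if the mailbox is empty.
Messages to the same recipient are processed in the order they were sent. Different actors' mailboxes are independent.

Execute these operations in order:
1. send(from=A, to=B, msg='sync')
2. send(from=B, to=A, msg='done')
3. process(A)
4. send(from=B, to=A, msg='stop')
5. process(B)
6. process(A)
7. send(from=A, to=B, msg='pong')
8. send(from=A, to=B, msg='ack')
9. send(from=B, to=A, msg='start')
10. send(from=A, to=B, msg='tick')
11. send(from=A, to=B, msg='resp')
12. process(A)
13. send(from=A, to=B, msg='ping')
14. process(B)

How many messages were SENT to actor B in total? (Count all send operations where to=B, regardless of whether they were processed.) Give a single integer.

After 1 (send(from=A, to=B, msg='sync')): A:[] B:[sync]
After 2 (send(from=B, to=A, msg='done')): A:[done] B:[sync]
After 3 (process(A)): A:[] B:[sync]
After 4 (send(from=B, to=A, msg='stop')): A:[stop] B:[sync]
After 5 (process(B)): A:[stop] B:[]
After 6 (process(A)): A:[] B:[]
After 7 (send(from=A, to=B, msg='pong')): A:[] B:[pong]
After 8 (send(from=A, to=B, msg='ack')): A:[] B:[pong,ack]
After 9 (send(from=B, to=A, msg='start')): A:[start] B:[pong,ack]
After 10 (send(from=A, to=B, msg='tick')): A:[start] B:[pong,ack,tick]
After 11 (send(from=A, to=B, msg='resp')): A:[start] B:[pong,ack,tick,resp]
After 12 (process(A)): A:[] B:[pong,ack,tick,resp]
After 13 (send(from=A, to=B, msg='ping')): A:[] B:[pong,ack,tick,resp,ping]
After 14 (process(B)): A:[] B:[ack,tick,resp,ping]

Answer: 6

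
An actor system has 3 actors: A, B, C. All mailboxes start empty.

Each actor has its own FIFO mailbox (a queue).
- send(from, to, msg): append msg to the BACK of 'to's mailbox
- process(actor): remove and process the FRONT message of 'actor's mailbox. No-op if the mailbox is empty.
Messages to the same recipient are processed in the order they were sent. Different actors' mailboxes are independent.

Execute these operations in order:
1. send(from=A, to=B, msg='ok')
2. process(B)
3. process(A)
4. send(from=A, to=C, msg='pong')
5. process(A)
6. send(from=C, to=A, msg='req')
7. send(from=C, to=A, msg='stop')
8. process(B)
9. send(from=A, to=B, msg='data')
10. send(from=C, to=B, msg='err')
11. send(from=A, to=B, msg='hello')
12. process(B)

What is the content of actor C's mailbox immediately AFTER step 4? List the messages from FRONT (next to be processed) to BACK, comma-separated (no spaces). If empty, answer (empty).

After 1 (send(from=A, to=B, msg='ok')): A:[] B:[ok] C:[]
After 2 (process(B)): A:[] B:[] C:[]
After 3 (process(A)): A:[] B:[] C:[]
After 4 (send(from=A, to=C, msg='pong')): A:[] B:[] C:[pong]

pong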